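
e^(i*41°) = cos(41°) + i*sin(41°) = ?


cos(41°) = 0.7547
sin(41°) = 0.6561

e^(i*41°) = 0.7547 + 0.6561i


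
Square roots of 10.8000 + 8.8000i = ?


|z| = sqrt(116.64+77.44) = 13.9313
sqrt((|z|+a)/2) = sqrt((13.9313+10.8)/2) = sqrt(12.3656) = 3.5165
sqrt((|z|-a)/2) = sqrt((13.9313-10.8)/2) = sqrt(1.5656) = 1.2513

±(3.5165 + 1.2513i) i.e. 3.5165 + 1.2513i and -3.5165 - 1.2513i


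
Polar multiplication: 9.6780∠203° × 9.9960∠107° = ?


r = 9.6780 * 9.9960 = 96.7413
theta = 203° + 107° = 310° = 310° (mod 360)

96.7413 cis(310°)


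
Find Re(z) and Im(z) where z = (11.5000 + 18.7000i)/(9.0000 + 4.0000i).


Multiply by conjugate: (11.5000 + 18.7000i)(9.0000 - 4.0000i) / (9^2 + 4^2)
Numerator real = 11.5*9 + 18.7*4 = 178.3
Numerator imag = 18.7*9 - 11.5*4 = 122.3
Denominator = 97
Re(z) = 178.3/97 = 1.8381
Im(z) = 122.3/97 = 1.2608

Re(z) = 1.8381, Im(z) = 1.2608


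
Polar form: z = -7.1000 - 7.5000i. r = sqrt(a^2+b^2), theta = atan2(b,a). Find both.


r = sqrt(50.41+56.25) = sqrt(106.66) = 10.3276
theta = atan2(-7.5, -7.1) = -133.4306 degrees

r = 10.3276, theta = -133.4306 degrees


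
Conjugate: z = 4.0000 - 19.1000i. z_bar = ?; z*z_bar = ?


z_bar = 4.0000 + 19.1000i
z*z_bar = 4^2 + (-19.1)^2 = 16 + 364.81 = 380.81

z_bar = 4.0000 + 19.1000i, z*z_bar = 380.81


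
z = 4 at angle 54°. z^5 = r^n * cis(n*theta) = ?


r^5 = 4^5 = 1024
n*theta = 5*54° = 270° = 270° (mod 360)
a = 1024*cos(270°) = 0
b = 1024*sin(270°) = -1024.0000

1024 cis(270°) = 0 - 1024.0000i


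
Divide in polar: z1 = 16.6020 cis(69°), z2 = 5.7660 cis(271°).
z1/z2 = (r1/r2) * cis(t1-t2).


r = 16.6020 / 5.7660 = 2.8793
theta = 69° - 271° = -202° = 158° (mod 360)

2.8793 cis(158°)


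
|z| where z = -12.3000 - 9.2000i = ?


|z| = sqrt((-12.3)^2 + (-9.2)^2) = sqrt(151.29 + 84.64) = sqrt(235.93) = 15.3600

|z| = 15.3600


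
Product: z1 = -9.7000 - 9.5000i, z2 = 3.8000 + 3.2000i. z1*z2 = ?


Real = -9.7*3.8 - (-9.5)*3.2 = -36.86 - (-30.4) = -6.46
Imag = -9.7*3.2 + 3.8*(-9.5) = -31.04 - (36.1) = -67.14

-6.4600 - 67.1400i


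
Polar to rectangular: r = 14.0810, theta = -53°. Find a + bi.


a = 14.0810*cos(-53°) = 14.0810*0.60182 = 8.4742
b = 14.0810*sin(-53°) = 14.0810*(-0.79864) = -11.2456

8.4742 - 11.2456i


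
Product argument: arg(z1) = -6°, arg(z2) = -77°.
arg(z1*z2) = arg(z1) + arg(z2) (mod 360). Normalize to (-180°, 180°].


arg(z1*z2) = -6° - 77° = -83°
Normalized to (-180°, 180°]: -83°

-83°


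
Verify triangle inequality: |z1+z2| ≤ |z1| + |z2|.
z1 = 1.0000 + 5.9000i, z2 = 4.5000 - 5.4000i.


|z1| = sqrt(1^2 + 5.9^2) = sqrt(35.81) = 5.9841
|z2| = sqrt(4.5^2 + (-5.4)^2) = sqrt(49.41) = 7.0292
z1+z2 = 5.5000 + 0.5000i
|z1+z2| = sqrt(30.5) = 5.5227
|z1|+|z2| = 5.9841 + 7.0292 = 13.0133

|z1+z2| = 5.5227 ≤ |z1|+|z2| = 13.0133 (verified)


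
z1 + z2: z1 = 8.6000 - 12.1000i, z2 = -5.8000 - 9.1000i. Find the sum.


Real: 8.6 - 5.8 = 2.8
Imag: -12.1 - 9.1 = -21.2

2.8000 - 21.2000i


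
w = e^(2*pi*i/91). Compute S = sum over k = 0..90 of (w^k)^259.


The roots are w_k = w^k with w = e^(2*pi*i/91), and (w^k)^259 = (w^259)^k.
So S = 1 + u + u^2 + ... + u^(90) with u = w^259.
259 = 2*91 + 77, so 259 is not a multiple of 91: u = (w^91)^2 * w^77 = w^77 ≠ 1 (w is a primitive 91th root), while u^91 = (w^91)^259 = 1.
Geometric series: S = (1 - u^91)/(1 - u) = (1 - 1)/(1 - u) = 0

S = 0


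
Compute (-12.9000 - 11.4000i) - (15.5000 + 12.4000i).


Real: -12.9 - 15.5 = -28.4
Imag: -11.4 - 12.4 = -23.8

-28.4000 - 23.8000i


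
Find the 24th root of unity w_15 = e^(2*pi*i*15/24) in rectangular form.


Angle = 360*15/24 = 225°
a = cos(225°) = -0.7071
b = sin(225°) = -0.7071

-0.7071 - 0.7071i


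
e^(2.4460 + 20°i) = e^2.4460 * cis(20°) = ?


e^2.4460 = 11.5421
cos(20°) = 0.93969
sin(20°) = 0.34202
Real = 11.5421*0.93969 = 10.8460
Imag = 11.5421*0.34202 = 3.9476

10.8460 + 3.9476i


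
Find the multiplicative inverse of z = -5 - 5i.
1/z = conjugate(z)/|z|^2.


|z|^2 = 25+25 = 50
1/z = (-5 + 5i)/50

1/z = -0.1000 + 0.1000i


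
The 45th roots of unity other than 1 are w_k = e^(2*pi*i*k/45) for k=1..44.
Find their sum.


With w = e^(2*pi*i/45), all 45 of the 45th roots of unity w^0 = 1, w, ..., w^(44) sum to 0: 1 + w + ... + w^(44) = (1 - w^45)/(1 - w) = 0 since w^45 = 1, w ≠ 1.
Removing the root 1: w + w^2 + ... + w^(44) = 0 - 1 = -1

Sum = -1


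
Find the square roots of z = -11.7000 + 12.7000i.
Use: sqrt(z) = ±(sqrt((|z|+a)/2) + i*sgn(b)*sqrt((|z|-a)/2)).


|z| = sqrt(136.89+161.29) = 17.2679
sqrt((|z|+a)/2) = sqrt((17.2679+(-11.7))/2) = sqrt(2.7839) = 1.6685
sqrt((|z|-a)/2) = sqrt((17.2679-(-11.7))/2) = sqrt(14.4839) = 3.8058

±(1.6685 + 3.8058i) i.e. 1.6685 + 3.8058i and -1.6685 - 3.8058i


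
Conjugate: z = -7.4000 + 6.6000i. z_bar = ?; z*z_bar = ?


z_bar = -7.4000 - 6.6000i
z*z_bar = (-7.4)^2 + 6.6^2 = 54.76 + 43.56 = 98.32

z_bar = -7.4000 - 6.6000i, z*z_bar = 98.32


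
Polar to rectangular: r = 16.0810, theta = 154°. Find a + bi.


a = 16.0810*cos(154°) = 16.0810*(-0.898794) = -14.4535
b = 16.0810*sin(154°) = 16.0810*0.43837 = 7.0494

-14.4535 + 7.0494i


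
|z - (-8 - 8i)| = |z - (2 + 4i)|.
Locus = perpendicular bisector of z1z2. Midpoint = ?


Equal distances means the locus is the perpendicular bisector of z1 and z2.
Midpoint = ((-8+2)/2, (-8+4)/2) = (-3.0000, -2.0000)

Perpendicular bisector through (-3.0000, -2.0000)


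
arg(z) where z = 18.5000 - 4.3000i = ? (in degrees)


Re = 18.5, Im = -4.3
arg = atan2(-4.3, 18.5) = -13.0851 degrees

arg(z) = -13.0851 degrees


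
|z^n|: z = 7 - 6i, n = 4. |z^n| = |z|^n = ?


|z| = sqrt(49+36) = sqrt(85) = 9.2195
|z^4| = |z|^4 = (sqrt(85))^4 = 85^2 = 7225

|z^4| = 7225


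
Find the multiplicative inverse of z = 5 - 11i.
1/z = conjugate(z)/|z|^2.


|z|^2 = 25+121 = 146
1/z = (5 + 11i)/146

1/z = 0.0342 + 0.0753i


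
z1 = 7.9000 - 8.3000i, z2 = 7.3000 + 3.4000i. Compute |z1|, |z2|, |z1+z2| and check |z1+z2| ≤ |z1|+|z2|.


|z1| = sqrt(7.9^2 + (-8.3)^2) = sqrt(131.3) = 11.4586
|z2| = sqrt(7.3^2 + 3.4^2) = sqrt(64.85) = 8.0529
z1+z2 = 15.2000 - 4.9000i
|z1+z2| = sqrt(255.05) = 15.9703
|z1|+|z2| = 11.4586 + 8.0529 = 19.5115

|z1+z2| = 15.9703 ≤ |z1|+|z2| = 19.5115 (verified)


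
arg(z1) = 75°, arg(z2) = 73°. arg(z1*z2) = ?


arg(z1*z2) = 75° + 73° = 148°
Normalized to (-180°, 180°]: 148°

148°


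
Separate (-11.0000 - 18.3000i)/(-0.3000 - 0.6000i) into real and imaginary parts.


Multiply by conjugate: (-11.0000 - 18.3000i)(-0.3000 + 0.6000i) / ((-0.3)^2 + (-0.6)^2)
Numerator real = -11*(-0.3) - (18.3)*(-0.6) = 14.28
Numerator imag = -18.3*(-0.3) - (-11)*(-0.6) = -1.11
Denominator = 0.45
Re(z) = 14.28/0.45 = 31.7333
Im(z) = -1.11/0.45 = -2.4667

Re(z) = 31.7333, Im(z) = -2.4667


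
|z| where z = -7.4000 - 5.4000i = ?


|z| = sqrt((-7.4)^2 + (-5.4)^2) = sqrt(54.76 + 29.16) = sqrt(83.92) = 9.1608

|z| = 9.1608


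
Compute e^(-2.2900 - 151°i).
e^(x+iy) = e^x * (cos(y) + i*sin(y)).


e^-2.2900 = 0.1013
cos(-151°) = -0.8746
sin(-151°) = -0.4848
Real = 0.1013*(-0.8746) = -0.0886
Imag = 0.1013*(-0.4848) = -0.0491

-0.0886 - 0.0491i


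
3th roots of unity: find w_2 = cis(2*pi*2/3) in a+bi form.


Angle = 360*2/3 = 240°
a = cos(240°) = -0.5000
b = sin(240°) = -0.8660

-0.5000 - 0.8660i


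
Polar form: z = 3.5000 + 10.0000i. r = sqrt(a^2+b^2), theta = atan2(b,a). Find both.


r = sqrt(12.25+100) = sqrt(112.25) = 10.5948
theta = atan2(10, 3.5) = 70.7100 degrees

r = 10.5948, theta = 70.7100 degrees


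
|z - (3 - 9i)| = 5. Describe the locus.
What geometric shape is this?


|z - z0| = r is a circle with center z0 and radius r.
Center = (3, -9), radius = 5

Circle with center (3, -9) and radius 5


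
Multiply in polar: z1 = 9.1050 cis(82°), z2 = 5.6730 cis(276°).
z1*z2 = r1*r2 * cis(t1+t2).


r = 9.1050 * 5.6730 = 51.6527
theta = 82° + 276° = 358° = 358° (mod 360)

51.6527 cis(358°)


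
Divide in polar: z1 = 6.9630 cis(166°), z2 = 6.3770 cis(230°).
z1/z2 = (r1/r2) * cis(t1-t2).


r = 6.9630 / 6.3770 = 1.0919
theta = 166° - 230° = -64° = 296° (mod 360)

1.0919 cis(296°)


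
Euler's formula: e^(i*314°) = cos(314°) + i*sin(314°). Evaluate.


cos(314°) = 0.6947
sin(314°) = -0.7193

e^(i*314°) = 0.6947 - 0.7193i


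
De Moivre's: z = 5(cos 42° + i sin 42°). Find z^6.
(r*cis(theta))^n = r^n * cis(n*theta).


r^6 = 5^6 = 15625
n*theta = 6*42° = 252° = 252° (mod 360)
a = 15625*cos(252°) = -4828.3905
b = 15625*sin(252°) = -14860.2581

15625 cis(252°) = -4828.3905 - 14860.2581i


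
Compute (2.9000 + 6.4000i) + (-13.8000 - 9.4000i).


Real: 2.9 - 13.8 = -10.9
Imag: 6.4 - 9.4 = -3

-10.9000 - 3.0000i


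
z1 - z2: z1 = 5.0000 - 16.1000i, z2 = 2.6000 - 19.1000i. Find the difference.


Real: 5 - 2.6 = 2.4
Imag: -16.1 + 19.1 = 3

2.4000 + 3.0000i


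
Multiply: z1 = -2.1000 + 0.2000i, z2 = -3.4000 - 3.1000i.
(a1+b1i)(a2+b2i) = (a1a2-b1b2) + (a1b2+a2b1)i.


Real = -2.1*(-3.4) - 0.2*(-3.1) = 7.14 - (-0.62) = 7.76
Imag = -2.1*(-3.1) - (3.4)*0.2 = 6.51 - (0.68) = 5.83

7.7600 + 5.8300i


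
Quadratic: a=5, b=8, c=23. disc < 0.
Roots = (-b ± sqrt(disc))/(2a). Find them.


disc = 8^2 - 4*5*23 = 64 - 460 = -396
sqrt(|disc|) = sqrt(396) = 19.8997
Real part = -8/(2*5) = -0.8000
Imag part = 19.8997/(2*5) = 1.9900

-0.8000 ± 1.9900i


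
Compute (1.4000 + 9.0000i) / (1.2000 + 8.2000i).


Conjugate of z2 = 1.2000 - 8.2000i
Numerator: (1.4000 + 9.0000i)(1.2000 - 8.2000i) = 75.4800 - 0.6800i
Denominator: 1.2^2 + 8.2^2 = 68.68
Result = (75.4800 - 0.6800i)/68.68

1.0990 - 0.0099i


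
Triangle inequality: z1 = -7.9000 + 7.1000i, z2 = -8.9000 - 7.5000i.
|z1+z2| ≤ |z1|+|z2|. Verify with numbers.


|z1| = sqrt((-7.9)^2 + 7.1^2) = sqrt(112.82) = 10.6217
|z2| = sqrt((-8.9)^2 + (-7.5)^2) = sqrt(135.46) = 11.6387
z1+z2 = -16.8000 - 0.4000i
|z1+z2| = sqrt(282.4) = 16.8048
|z1|+|z2| = 10.6217 + 11.6387 = 22.2604

|z1+z2| = 16.8048 ≤ |z1|+|z2| = 22.2604 (verified)


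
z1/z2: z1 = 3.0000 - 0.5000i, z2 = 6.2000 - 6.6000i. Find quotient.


Conjugate of z2 = 6.2000 + 6.6000i
Numerator: (3.0000 - 0.5000i)(6.2000 + 6.6000i) = 21.9000 + 16.7000i
Denominator: 6.2^2 + (-6.6)^2 = 82
Result = (21.9000 + 16.7000i)/82

0.2671 + 0.2037i


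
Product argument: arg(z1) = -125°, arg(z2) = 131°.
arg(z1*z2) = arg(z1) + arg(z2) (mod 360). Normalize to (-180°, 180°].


arg(z1*z2) = -125° + 131° = 6°
Normalized to (-180°, 180°]: 6°

6°


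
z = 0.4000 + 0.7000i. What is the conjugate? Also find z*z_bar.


z_bar = 0.4000 - 0.7000i
z*z_bar = 0.4^2 + 0.7^2 = 0.16 + 0.49 = 0.65

z_bar = 0.4000 - 0.7000i, z*z_bar = 0.65


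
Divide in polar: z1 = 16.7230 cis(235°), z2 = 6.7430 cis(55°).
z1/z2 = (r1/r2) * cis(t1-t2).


r = 16.7230 / 6.7430 = 2.4801
theta = 235° - 55° = 180° = 180° (mod 360)

2.4801 cis(180°)


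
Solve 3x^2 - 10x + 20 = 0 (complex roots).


disc = (-10)^2 - 4*3*20 = 100 - 240 = -140
sqrt(|disc|) = sqrt(140) = 11.8322
Real part = 10/(2*3) = 1.6667
Imag part = 11.8322/(2*3) = 1.9720

1.6667 ± 1.9720i


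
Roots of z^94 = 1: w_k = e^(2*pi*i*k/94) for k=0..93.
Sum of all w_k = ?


The sum of all 94th roots of unity is 0.
Geometric series: (1 - w^94)/(1 - w) = (1-1)/(1-w) = 0 since w^94 = 1, w ≠ 1.
Alternatively: coefficient of z^93 in z^94 - 1 is 0.

0


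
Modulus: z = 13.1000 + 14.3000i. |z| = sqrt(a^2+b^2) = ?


|z| = sqrt(13.1^2 + 14.3^2) = sqrt(171.61 + 204.49) = sqrt(376.1) = 19.3933

|z| = 19.3933


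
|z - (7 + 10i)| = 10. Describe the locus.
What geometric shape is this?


|z - z0| = r is a circle with center z0 and radius r.
Center = (7, 10), radius = 10

Circle with center (7, 10) and radius 10


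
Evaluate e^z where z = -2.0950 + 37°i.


e^-2.0950 = 0.1231
cos(37°) = 0.7986
sin(37°) = 0.6018
Real = 0.1231*0.7986 = 0.0983
Imag = 0.1231*0.6018 = 0.0741

0.0983 + 0.0741i


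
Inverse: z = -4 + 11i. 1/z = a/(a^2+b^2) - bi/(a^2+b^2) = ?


|z|^2 = 16+121 = 137
1/z = (-4 - 11i)/137

1/z = -0.0292 - 0.0803i


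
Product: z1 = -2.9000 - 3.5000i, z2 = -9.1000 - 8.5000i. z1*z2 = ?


Real = -2.9*(-9.1) - (-3.5)*(-8.5) = 26.39 - 29.75 = -3.36
Imag = -2.9*(-8.5) - (9.1)*(-3.5) = 24.65 + 31.85 = 56.5

-3.3600 + 56.5000i


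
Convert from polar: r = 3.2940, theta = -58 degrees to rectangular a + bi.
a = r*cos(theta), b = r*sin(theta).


a = 3.2940*cos(-58°) = 3.2940*0.52992 = 1.7456
b = 3.2940*sin(-58°) = 3.2940*(-0.84805) = -2.7935

1.7456 - 2.7935i


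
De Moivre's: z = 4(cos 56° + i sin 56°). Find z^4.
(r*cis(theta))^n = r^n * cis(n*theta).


r^4 = 4^4 = 256
n*theta = 4*56° = 224° = 224° (mod 360)
a = 256*cos(224°) = -184.1510
b = 256*sin(224°) = -177.8325

256 cis(224°) = -184.1510 - 177.8325i


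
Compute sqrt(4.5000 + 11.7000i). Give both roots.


|z| = sqrt(20.25+136.89) = 12.5355
sqrt((|z|+a)/2) = sqrt((12.5355+4.5)/2) = sqrt(8.5178) = 2.9185
sqrt((|z|-a)/2) = sqrt((12.5355-4.5)/2) = sqrt(4.0178) = 2.0044

±(2.9185 + 2.0044i) i.e. 2.9185 + 2.0044i and -2.9185 - 2.0044i


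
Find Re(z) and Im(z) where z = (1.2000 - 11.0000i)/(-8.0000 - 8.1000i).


Multiply by conjugate: (1.2000 - 11.0000i)(-8.0000 + 8.1000i) / ((-8)^2 + (-8.1)^2)
Numerator real = 1.2*(-8) - (11)*(-8.1) = 79.5
Numerator imag = -11*(-8) - 1.2*(-8.1) = 97.72
Denominator = 129.61
Re(z) = 79.5/129.61 = 0.6134
Im(z) = 97.72/129.61 = 0.7540

Re(z) = 0.6134, Im(z) = 0.7540


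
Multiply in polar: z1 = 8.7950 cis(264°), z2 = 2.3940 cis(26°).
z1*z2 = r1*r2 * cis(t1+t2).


r = 8.7950 * 2.3940 = 21.0552
theta = 264° + 26° = 290° = 290° (mod 360)

21.0552 cis(290°)


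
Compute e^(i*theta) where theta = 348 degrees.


cos(348°) = 0.9781
sin(348°) = -0.2079

e^(i*348°) = 0.9781 - 0.2079i


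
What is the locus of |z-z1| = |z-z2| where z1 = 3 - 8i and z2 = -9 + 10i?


Equal distances means the locus is the perpendicular bisector of z1 and z2.
Midpoint = ((3+(-9))/2, (-8+10)/2) = (-3.0000, 1.0000)

Perpendicular bisector through (-3.0000, 1.0000)


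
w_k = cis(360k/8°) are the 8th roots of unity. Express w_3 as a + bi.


Angle = 360*3/8 = 135°
a = cos(135°) = -0.7071
b = sin(135°) = 0.7071

-0.7071 + 0.7071i


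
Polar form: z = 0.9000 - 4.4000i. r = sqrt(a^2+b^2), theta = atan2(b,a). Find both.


r = sqrt(0.81+19.36) = sqrt(20.17) = 4.4911
theta = atan2(-4.4, 0.9) = -78.4399 degrees

r = 4.4911, theta = -78.4399 degrees


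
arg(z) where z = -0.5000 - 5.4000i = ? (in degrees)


Re = -0.5, Im = -5.4
arg = atan2(-5.4, -0.5) = -95.2901 degrees

arg(z) = -95.2901 degrees


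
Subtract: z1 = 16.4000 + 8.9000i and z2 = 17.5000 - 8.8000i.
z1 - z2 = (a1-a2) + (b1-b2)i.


Real: 16.4 - 17.5 = -1.1
Imag: 8.9 + 8.8 = 17.7

-1.1000 + 17.7000i


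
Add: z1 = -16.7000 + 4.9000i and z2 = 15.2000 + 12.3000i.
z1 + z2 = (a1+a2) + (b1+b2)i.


Real: -16.7 + 15.2 = -1.5
Imag: 4.9 + 12.3 = 17.2

-1.5000 + 17.2000i


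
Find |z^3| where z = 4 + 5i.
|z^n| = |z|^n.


|z| = sqrt(16+25) = sqrt(41) = 6.4031
|z^3| = |z|^3 = (sqrt(41))^3 = 41*sqrt(41)

|z^3| = 41*sqrt(41) ≈ 262.5281


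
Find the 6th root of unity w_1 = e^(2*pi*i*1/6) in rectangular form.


Angle = 360*1/6 = 60°
a = cos(60°) = 0.5000
b = sin(60°) = 0.8660

0.5000 + 0.8660i


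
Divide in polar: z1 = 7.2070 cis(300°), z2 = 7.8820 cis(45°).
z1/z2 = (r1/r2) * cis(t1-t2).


r = 7.2070 / 7.8820 = 0.9144
theta = 300° - 45° = 255° = 255° (mod 360)

0.9144 cis(255°)


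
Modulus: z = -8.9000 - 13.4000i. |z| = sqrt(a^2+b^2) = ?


|z| = sqrt((-8.9)^2 + (-13.4)^2) = sqrt(79.21 + 179.56) = sqrt(258.77) = 16.0863

|z| = 16.0863


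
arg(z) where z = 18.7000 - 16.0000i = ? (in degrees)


Re = 18.7, Im = -16
arg = atan2(-16, 18.7) = -40.5508 degrees

arg(z) = -40.5508 degrees


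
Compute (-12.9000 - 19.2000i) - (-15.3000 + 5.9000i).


Real: -12.9 + 15.3 = 2.4
Imag: -19.2 - 5.9 = -25.1

2.4000 - 25.1000i


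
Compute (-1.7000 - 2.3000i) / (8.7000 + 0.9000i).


Conjugate of z2 = 8.7000 - 0.9000i
Numerator: (-1.7000 - 2.3000i)(8.7000 - 0.9000i) = -16.8600 - 18.4800i
Denominator: 8.7^2 + 0.9^2 = 76.5
Result = (-16.8600 - 18.4800i)/76.5

-0.2204 - 0.2416i


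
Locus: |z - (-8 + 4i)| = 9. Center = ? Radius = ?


|z - z0| = r is a circle with center z0 and radius r.
Center = (-8, 4), radius = 9

Circle with center (-8, 4) and radius 9


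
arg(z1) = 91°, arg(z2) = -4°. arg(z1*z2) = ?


arg(z1*z2) = 91° - 4° = 87°
Normalized to (-180°, 180°]: 87°

87°


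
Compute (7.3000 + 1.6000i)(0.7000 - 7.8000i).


Real = 7.3*0.7 - 1.6*(-7.8) = 5.11 - (-12.48) = 17.59
Imag = 7.3*(-7.8) + 0.7*1.6 = -56.94 + 1.12 = -55.82

17.5900 - 55.8200i


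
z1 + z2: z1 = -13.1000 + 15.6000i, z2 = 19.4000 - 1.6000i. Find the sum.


Real: -13.1 + 19.4 = 6.3
Imag: 15.6 - 1.6 = 14

6.3000 + 14.0000i


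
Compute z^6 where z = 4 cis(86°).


r^6 = 4^6 = 4096
n*theta = 6*86° = 516° = 156° (mod 360)
a = 4096*cos(156°) = -3741.8822
b = 4096*sin(156°) = 1665.9933

4096 cis(156°) = -3741.8822 + 1665.9933i


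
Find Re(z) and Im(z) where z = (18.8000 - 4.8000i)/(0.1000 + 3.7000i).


Multiply by conjugate: (18.8000 - 4.8000i)(0.1000 - 3.7000i) / (0.1^2 + 3.7^2)
Numerator real = 18.8*0.1 - (4.8)*3.7 = -15.88
Numerator imag = -4.8*0.1 - 18.8*3.7 = -70.04
Denominator = 13.7
Re(z) = -15.88/13.7 = -1.1591
Im(z) = -70.04/13.7 = -5.1124

Re(z) = -1.1591, Im(z) = -5.1124


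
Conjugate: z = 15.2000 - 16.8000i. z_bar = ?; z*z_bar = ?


z_bar = 15.2000 + 16.8000i
z*z_bar = 15.2^2 + (-16.8)^2 = 231.04 + 282.24 = 513.28

z_bar = 15.2000 + 16.8000i, z*z_bar = 513.28


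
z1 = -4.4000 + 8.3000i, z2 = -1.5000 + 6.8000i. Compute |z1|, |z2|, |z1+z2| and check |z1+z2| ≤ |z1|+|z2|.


|z1| = sqrt((-4.4)^2 + 8.3^2) = sqrt(88.25) = 9.3941
|z2| = sqrt((-1.5)^2 + 6.8^2) = sqrt(48.49) = 6.9635
z1+z2 = -5.9000 + 15.1000i
|z1+z2| = sqrt(262.82) = 16.2117
|z1|+|z2| = 9.3941 + 6.9635 = 16.3576

|z1+z2| = 16.2117 ≤ |z1|+|z2| = 16.3576 (verified)


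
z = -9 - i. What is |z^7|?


|z| = sqrt(81+1) = sqrt(82) = 9.0554
|z^7| = |z|^7 = (sqrt(82))^7 = 82^3 * sqrt(82) = 551368*sqrt(82)

|z^7| = 551368*sqrt(82) ≈ 4992849.5928


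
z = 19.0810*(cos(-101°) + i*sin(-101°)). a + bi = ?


a = 19.0810*cos(-101°) = 19.0810*(-0.19081) = -3.6408
b = 19.0810*sin(-101°) = 19.0810*(-0.981627) = -18.7304

-3.6408 - 18.7304i


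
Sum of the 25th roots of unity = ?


The sum of all 25th roots of unity is 0.
Geometric series: (1 - w^25)/(1 - w) = (1-1)/(1-w) = 0 since w^25 = 1, w ≠ 1.
Alternatively: coefficient of z^24 in z^25 - 1 is 0.

0


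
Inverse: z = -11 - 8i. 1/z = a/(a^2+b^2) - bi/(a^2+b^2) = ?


|z|^2 = 121+64 = 185
1/z = (-11 + 8i)/185

1/z = -0.0595 + 0.0432i


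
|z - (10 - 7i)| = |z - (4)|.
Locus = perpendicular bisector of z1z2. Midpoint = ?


Equal distances means the locus is the perpendicular bisector of z1 and z2.
Midpoint = ((10+4)/2, (-7+0)/2) = (7.0000, -3.5000)

Perpendicular bisector through (7.0000, -3.5000)


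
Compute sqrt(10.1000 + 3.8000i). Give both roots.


|z| = sqrt(102.01+14.44) = 10.7912
sqrt((|z|+a)/2) = sqrt((10.7912+10.1)/2) = sqrt(10.4456) = 3.2320
sqrt((|z|-a)/2) = sqrt((10.7912-10.1)/2) = sqrt(0.3456) = 0.5879

±(3.2320 + 0.5879i) i.e. 3.2320 + 0.5879i and -3.2320 - 0.5879i


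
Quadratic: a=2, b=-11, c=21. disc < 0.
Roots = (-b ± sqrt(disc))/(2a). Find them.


disc = (-11)^2 - 4*2*21 = 121 - 168 = -47
sqrt(|disc|) = sqrt(47) = 6.8557
Real part = 11/(2*2) = 2.7500
Imag part = 6.8557/(2*2) = 1.7139

2.7500 ± 1.7139i


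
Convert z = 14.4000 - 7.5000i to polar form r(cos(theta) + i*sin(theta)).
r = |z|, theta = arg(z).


r = sqrt(207.36+56.25) = sqrt(263.61) = 16.2361
theta = atan2(-7.5, 14.4) = -27.5120 degrees

r = 16.2361, theta = -27.5120 degrees


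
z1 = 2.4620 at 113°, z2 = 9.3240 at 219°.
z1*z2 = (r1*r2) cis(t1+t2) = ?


r = 2.4620 * 9.3240 = 22.9557
theta = 113° + 219° = 332° = 332° (mod 360)

22.9557 cis(332°)


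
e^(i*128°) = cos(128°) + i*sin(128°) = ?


cos(128°) = -0.6157
sin(128°) = 0.7880

e^(i*128°) = -0.6157 + 0.7880i


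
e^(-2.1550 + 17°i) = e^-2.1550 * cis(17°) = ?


e^-2.1550 = 0.1159
cos(17°) = 0.9563
sin(17°) = 0.2924
Real = 0.1159*0.9563 = 0.1108
Imag = 0.1159*0.2924 = 0.0339

0.1108 + 0.0339i


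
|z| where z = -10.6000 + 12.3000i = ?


|z| = sqrt((-10.6)^2 + 12.3^2) = sqrt(112.36 + 151.29) = sqrt(263.65) = 16.2373

|z| = 16.2373


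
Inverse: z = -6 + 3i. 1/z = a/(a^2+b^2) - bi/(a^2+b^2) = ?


|z|^2 = 36+9 = 45
1/z = (-6 - 3i)/45

1/z = -0.1333 - 0.0667i


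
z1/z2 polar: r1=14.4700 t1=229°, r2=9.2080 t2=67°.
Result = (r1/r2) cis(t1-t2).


r = 14.4700 / 9.2080 = 1.5715
theta = 229° - 67° = 162° = 162° (mod 360)

1.5715 cis(162°)


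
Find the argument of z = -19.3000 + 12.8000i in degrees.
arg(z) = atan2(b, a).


Re = -19.3, Im = 12.8
arg = atan2(12.8, -19.3) = 146.4472 degrees

arg(z) = 146.4472 degrees


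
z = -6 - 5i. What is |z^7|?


|z| = sqrt(36+25) = sqrt(61) = 7.8102
|z^7| = |z|^7 = (sqrt(61))^7 = 61^3 * sqrt(61) = 226981*sqrt(61)

|z^7| = 226981*sqrt(61) ≈ 1772778.2817


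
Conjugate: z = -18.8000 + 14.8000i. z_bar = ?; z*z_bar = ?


z_bar = -18.8000 - 14.8000i
z*z_bar = (-18.8)^2 + 14.8^2 = 353.44 + 219.04 = 572.48

z_bar = -18.8000 - 14.8000i, z*z_bar = 572.48


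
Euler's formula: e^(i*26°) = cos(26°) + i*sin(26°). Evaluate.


cos(26°) = 0.8988
sin(26°) = 0.4384

e^(i*26°) = 0.8988 + 0.4384i


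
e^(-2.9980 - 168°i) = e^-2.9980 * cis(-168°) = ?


e^-2.9980 = 0.0499
cos(-168°) = -0.9781
sin(-168°) = -0.2079
Real = 0.0499*(-0.9781) = -0.0488
Imag = 0.0499*(-0.2079) = -0.0104

-0.0488 - 0.0104i


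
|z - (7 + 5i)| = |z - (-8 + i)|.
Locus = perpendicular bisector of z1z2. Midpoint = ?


Equal distances means the locus is the perpendicular bisector of z1 and z2.
Midpoint = ((7+(-8))/2, (5+1)/2) = (-0.5000, 3.0000)

Perpendicular bisector through (-0.5000, 3.0000)


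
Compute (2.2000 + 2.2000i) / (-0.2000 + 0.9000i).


Conjugate of z2 = -0.2000 - 0.9000i
Numerator: (2.2000 + 2.2000i)(-0.2000 - 0.9000i) = 1.5400 - 2.4200i
Denominator: (-0.2)^2 + 0.9^2 = 0.85
Result = (1.5400 - 2.4200i)/0.85

1.8118 - 2.8471i


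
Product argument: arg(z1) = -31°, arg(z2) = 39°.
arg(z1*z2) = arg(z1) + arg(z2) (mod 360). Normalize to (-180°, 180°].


arg(z1*z2) = -31° + 39° = 8°
Normalized to (-180°, 180°]: 8°

8°


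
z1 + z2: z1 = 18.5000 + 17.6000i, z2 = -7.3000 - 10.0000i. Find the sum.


Real: 18.5 - 7.3 = 11.2
Imag: 17.6 - 10 = 7.6

11.2000 + 7.6000i


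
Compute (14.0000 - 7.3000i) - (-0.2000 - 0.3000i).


Real: 14 + 0.2 = 14.2
Imag: -7.3 + 0.3 = -7

14.2000 - 7.0000i


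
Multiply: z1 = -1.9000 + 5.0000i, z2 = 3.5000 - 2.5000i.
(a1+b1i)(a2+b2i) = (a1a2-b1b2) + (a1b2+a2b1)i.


Real = -1.9*3.5 - 5*(-2.5) = -6.65 - (-12.5) = 5.85
Imag = -1.9*(-2.5) + 3.5*5 = 4.75 + 17.5 = 22.25

5.8500 + 22.2500i


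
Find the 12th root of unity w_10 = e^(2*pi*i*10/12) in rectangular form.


Angle = 360*10/12 = 300°
a = cos(300°) = 0.5000
b = sin(300°) = -0.8660

0.5000 - 0.8660i


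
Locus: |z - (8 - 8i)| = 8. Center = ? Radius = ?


|z - z0| = r is a circle with center z0 and radius r.
Center = (8, -8), radius = 8

Circle with center (8, -8) and radius 8


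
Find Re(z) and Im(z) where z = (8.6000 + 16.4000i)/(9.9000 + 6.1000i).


Multiply by conjugate: (8.6000 + 16.4000i)(9.9000 - 6.1000i) / (9.9^2 + 6.1^2)
Numerator real = 8.6*9.9 + 16.4*6.1 = 185.18
Numerator imag = 16.4*9.9 - 8.6*6.1 = 109.9
Denominator = 135.22
Re(z) = 185.18/135.22 = 1.3695
Im(z) = 109.9/135.22 = 0.8127

Re(z) = 1.3695, Im(z) = 0.8127


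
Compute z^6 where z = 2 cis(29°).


r^6 = 2^6 = 64
n*theta = 6*29° = 174° = 174° (mod 360)
a = 64*cos(174°) = -63.6494
b = 64*sin(174°) = 6.6898

64 cis(174°) = -63.6494 + 6.6898i


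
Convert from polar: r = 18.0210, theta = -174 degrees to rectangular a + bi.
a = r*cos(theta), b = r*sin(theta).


a = 18.0210*cos(-174°) = 18.0210*(-0.994522) = -17.9223
b = 18.0210*sin(-174°) = 18.0210*(-0.10453) = -1.8837

-17.9223 - 1.8837i


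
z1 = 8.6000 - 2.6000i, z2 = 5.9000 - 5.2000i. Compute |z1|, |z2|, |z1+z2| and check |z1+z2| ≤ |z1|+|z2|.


|z1| = sqrt(8.6^2 + (-2.6)^2) = sqrt(80.72) = 8.9844
|z2| = sqrt(5.9^2 + (-5.2)^2) = sqrt(61.85) = 7.8645
z1+z2 = 14.5000 - 7.8000i
|z1+z2| = sqrt(271.09) = 16.4648
|z1|+|z2| = 8.9844 + 7.8645 = 16.8489

|z1+z2| = 16.4648 ≤ |z1|+|z2| = 16.8489 (verified)


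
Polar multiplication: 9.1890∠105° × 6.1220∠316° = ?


r = 9.1890 * 6.1220 = 56.2551
theta = 105° + 316° = 421° = 61° (mod 360)

56.2551 cis(61°)


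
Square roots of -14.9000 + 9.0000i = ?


|z| = sqrt(222.01+81) = 17.4072
sqrt((|z|+a)/2) = sqrt((17.4072+(-14.9))/2) = sqrt(1.2536) = 1.1196
sqrt((|z|-a)/2) = sqrt((17.4072-(-14.9))/2) = sqrt(16.1536) = 4.0192

±(1.1196 + 4.0192i) i.e. 1.1196 + 4.0192i and -1.1196 - 4.0192i


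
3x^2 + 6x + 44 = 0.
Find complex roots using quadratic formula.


disc = 6^2 - 4*3*44 = 36 - 528 = -492
sqrt(|disc|) = sqrt(492) = 22.1811
Real part = -6/(2*3) = -1.0000
Imag part = 22.1811/(2*3) = 3.6968

-1.0000 ± 3.6968i


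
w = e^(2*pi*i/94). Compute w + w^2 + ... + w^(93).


With w = e^(2*pi*i/94), all 94 of the 94th roots of unity w^0 = 1, w, ..., w^(93) sum to 0: 1 + w + ... + w^(93) = (1 - w^94)/(1 - w) = 0 since w^94 = 1, w ≠ 1.
Removing the root 1: w + w^2 + ... + w^(93) = 0 - 1 = -1

Sum = -1


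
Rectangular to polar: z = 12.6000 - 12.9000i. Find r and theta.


r = sqrt(158.76+166.41) = sqrt(325.17) = 18.0325
theta = atan2(-12.9, 12.6) = -45.6740 degrees

r = 18.0325, theta = -45.6740 degrees


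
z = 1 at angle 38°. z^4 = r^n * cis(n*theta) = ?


r^4 = 1^4 = 1
n*theta = 4*38° = 152° = 152° (mod 360)
a = 1*cos(152°) = -0.8829
b = 1*sin(152°) = 0.4695

1 cis(152°) = -0.8829 + 0.4695i


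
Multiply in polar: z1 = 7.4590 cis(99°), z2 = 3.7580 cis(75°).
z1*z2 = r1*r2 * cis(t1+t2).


r = 7.4590 * 3.7580 = 28.0309
theta = 99° + 75° = 174° = 174° (mod 360)

28.0309 cis(174°)


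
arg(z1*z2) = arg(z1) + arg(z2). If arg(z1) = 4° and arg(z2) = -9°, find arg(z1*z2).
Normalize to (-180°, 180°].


arg(z1*z2) = 4° - 9° = -5°
Normalized to (-180°, 180°]: -5°

-5°


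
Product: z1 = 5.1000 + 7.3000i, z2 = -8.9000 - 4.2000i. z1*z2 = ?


Real = 5.1*(-8.9) - 7.3*(-4.2) = -45.39 - (-30.66) = -14.73
Imag = 5.1*(-4.2) - (8.9)*7.3 = -21.42 - (64.97) = -86.39

-14.7300 - 86.3900i


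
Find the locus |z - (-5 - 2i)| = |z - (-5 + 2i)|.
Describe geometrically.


Equal distances means the locus is the perpendicular bisector of z1 and z2.
Midpoint = ((-5+(-5))/2, (-2+2)/2) = (-5.0000, 0)

Perpendicular bisector through (-5.0000, 0)


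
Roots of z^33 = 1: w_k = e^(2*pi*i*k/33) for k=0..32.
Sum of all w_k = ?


The sum of all 33th roots of unity is 0.
Geometric series: (1 - w^33)/(1 - w) = (1-1)/(1-w) = 0 since w^33 = 1, w ≠ 1.
Alternatively: coefficient of z^32 in z^33 - 1 is 0.

0


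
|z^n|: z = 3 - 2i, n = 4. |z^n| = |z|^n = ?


|z| = sqrt(9+4) = sqrt(13) = 3.6056
|z^4| = |z|^4 = (sqrt(13))^4 = 13^2 = 169

|z^4| = 169


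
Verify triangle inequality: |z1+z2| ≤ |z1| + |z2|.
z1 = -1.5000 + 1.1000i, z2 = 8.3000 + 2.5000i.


|z1| = sqrt((-1.5)^2 + 1.1^2) = sqrt(3.46) = 1.8601
|z2| = sqrt(8.3^2 + 2.5^2) = sqrt(75.14) = 8.6683
z1+z2 = 6.8000 + 3.6000i
|z1+z2| = sqrt(59.2) = 7.6942
|z1|+|z2| = 1.8601 + 8.6683 = 10.5284

|z1+z2| = 7.6942 ≤ |z1|+|z2| = 10.5284 (verified)


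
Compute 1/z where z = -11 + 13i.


|z|^2 = 121+169 = 290
1/z = (-11 - 13i)/290

1/z = -0.0379 - 0.0448i


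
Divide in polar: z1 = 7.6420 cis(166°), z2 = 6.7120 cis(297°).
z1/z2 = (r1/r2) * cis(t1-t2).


r = 7.6420 / 6.7120 = 1.1386
theta = 166° - 297° = -131° = 229° (mod 360)

1.1386 cis(229°)


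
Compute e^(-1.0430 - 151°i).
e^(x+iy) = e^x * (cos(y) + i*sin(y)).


e^-1.0430 = 0.3524
cos(-151°) = -0.8746
sin(-151°) = -0.4848
Real = 0.3524*(-0.8746) = -0.3082
Imag = 0.3524*(-0.4848) = -0.1708

-0.3082 - 0.1708i


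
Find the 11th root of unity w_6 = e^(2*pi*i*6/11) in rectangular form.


Angle = 360*6/11 = 196.3636°
a = cos(196.3636°) = -0.9595
b = sin(196.3636°) = -0.2817

-0.9595 - 0.2817i


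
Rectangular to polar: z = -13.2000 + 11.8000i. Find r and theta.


r = sqrt(174.24+139.24) = sqrt(313.48) = 17.7054
theta = atan2(11.8, -13.2) = 138.2052 degrees

r = 17.7054, theta = 138.2052 degrees


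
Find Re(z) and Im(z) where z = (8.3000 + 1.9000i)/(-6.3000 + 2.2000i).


Multiply by conjugate: (8.3000 + 1.9000i)(-6.3000 - 2.2000i) / ((-6.3)^2 + 2.2^2)
Numerator real = 8.3*(-6.3) + 1.9*2.2 = -48.11
Numerator imag = 1.9*(-6.3) - 8.3*2.2 = -30.23
Denominator = 44.53
Re(z) = -48.11/44.53 = -1.0804
Im(z) = -30.23/44.53 = -0.6789

Re(z) = -1.0804, Im(z) = -0.6789


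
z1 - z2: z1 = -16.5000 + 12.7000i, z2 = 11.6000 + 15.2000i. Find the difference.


Real: -16.5 - 11.6 = -28.1
Imag: 12.7 - 15.2 = -2.5

-28.1000 - 2.5000i


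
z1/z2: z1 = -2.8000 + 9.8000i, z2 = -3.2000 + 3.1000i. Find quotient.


Conjugate of z2 = -3.2000 - 3.1000i
Numerator: (-2.8000 + 9.8000i)(-3.2000 - 3.1000i) = 39.3400 - 22.6800i
Denominator: (-3.2)^2 + 3.1^2 = 19.85
Result = (39.3400 - 22.6800i)/19.85

1.9819 - 1.1426i


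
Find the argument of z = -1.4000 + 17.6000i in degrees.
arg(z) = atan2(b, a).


Re = -1.4, Im = 17.6
arg = atan2(17.6, -1.4) = 94.5480 degrees

arg(z) = 94.5480 degrees


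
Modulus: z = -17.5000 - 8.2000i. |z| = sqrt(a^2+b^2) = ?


|z| = sqrt((-17.5)^2 + (-8.2)^2) = sqrt(306.25 + 67.24) = sqrt(373.49) = 19.3259

|z| = 19.3259


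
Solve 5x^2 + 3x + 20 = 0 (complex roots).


disc = 3^2 - 4*5*20 = 9 - 400 = -391
sqrt(|disc|) = sqrt(391) = 19.7737
Real part = -3/(2*5) = -0.3000
Imag part = 19.7737/(2*5) = 1.9774

-0.3000 ± 1.9774i


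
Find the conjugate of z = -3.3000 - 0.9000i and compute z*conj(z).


z_bar = -3.3000 + 0.9000i
z*z_bar = (-3.3)^2 + (-0.9)^2 = 10.89 + 0.81 = 11.7

z_bar = -3.3000 + 0.9000i, z*z_bar = 11.7


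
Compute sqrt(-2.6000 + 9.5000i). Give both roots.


|z| = sqrt(6.76+90.25) = 9.8494
sqrt((|z|+a)/2) = sqrt((9.8494+(-2.6))/2) = sqrt(3.6247) = 1.9039
sqrt((|z|-a)/2) = sqrt((9.8494-(-2.6))/2) = sqrt(6.2247) = 2.4949

±(1.9039 + 2.4949i) i.e. 1.9039 + 2.4949i and -1.9039 - 2.4949i


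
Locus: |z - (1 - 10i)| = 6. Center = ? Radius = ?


|z - z0| = r is a circle with center z0 and radius r.
Center = (1, -10), radius = 6

Circle with center (1, -10) and radius 6


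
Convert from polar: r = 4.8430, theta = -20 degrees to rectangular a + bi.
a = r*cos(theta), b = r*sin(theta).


a = 4.8430*cos(-20°) = 4.8430*0.93969 = 4.5509
b = 4.8430*sin(-20°) = 4.8430*(-0.34202) = -1.6564

4.5509 - 1.6564i


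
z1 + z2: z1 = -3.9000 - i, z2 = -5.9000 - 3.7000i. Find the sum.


Real: -3.9 - 5.9 = -9.8
Imag: -1 - 3.7 = -4.7

-9.8000 - 4.7000i


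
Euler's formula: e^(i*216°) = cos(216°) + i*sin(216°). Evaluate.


cos(216°) = -0.8090
sin(216°) = -0.5878

e^(i*216°) = -0.8090 - 0.5878i


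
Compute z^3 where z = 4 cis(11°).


r^3 = 4^3 = 64
n*theta = 3*11° = 33° = 33° (mod 360)
a = 64*cos(33°) = 53.6749
b = 64*sin(33°) = 34.8569

64 cis(33°) = 53.6749 + 34.8569i


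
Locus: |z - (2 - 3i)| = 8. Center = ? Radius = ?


|z - z0| = r is a circle with center z0 and radius r.
Center = (2, -3), radius = 8

Circle with center (2, -3) and radius 8


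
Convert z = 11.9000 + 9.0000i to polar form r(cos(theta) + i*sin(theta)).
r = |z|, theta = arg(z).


r = sqrt(141.61+81) = sqrt(222.61) = 14.9201
theta = atan2(9, 11.9) = 37.1003 degrees

r = 14.9201, theta = 37.1003 degrees


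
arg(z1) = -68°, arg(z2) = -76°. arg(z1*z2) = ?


arg(z1*z2) = -68° - 76° = -144°
Normalized to (-180°, 180°]: -144°

-144°


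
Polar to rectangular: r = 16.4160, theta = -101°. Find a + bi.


a = 16.4160*cos(-101°) = 16.4160*(-0.19081) = -3.1323
b = 16.4160*sin(-101°) = 16.4160*(-0.98163) = -16.1144

-3.1323 - 16.1144i


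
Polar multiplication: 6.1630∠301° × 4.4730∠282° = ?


r = 6.1630 * 4.4730 = 27.5671
theta = 301° + 282° = 583° = 223° (mod 360)

27.5671 cis(223°)


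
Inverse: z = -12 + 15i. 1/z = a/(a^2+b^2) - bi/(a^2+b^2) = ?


|z|^2 = 144+225 = 369
1/z = (-12 - 15i)/369

1/z = -0.0325 - 0.0407i


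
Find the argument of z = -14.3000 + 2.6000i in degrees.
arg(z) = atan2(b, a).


Re = -14.3, Im = 2.6
arg = atan2(2.6, -14.3) = 169.6952 degrees

arg(z) = 169.6952 degrees


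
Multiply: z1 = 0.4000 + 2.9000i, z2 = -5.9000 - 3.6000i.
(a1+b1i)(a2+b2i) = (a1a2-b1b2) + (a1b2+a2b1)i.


Real = 0.4*(-5.9) - 2.9*(-3.6) = -2.36 - (-10.44) = 8.08
Imag = 0.4*(-3.6) - (5.9)*2.9 = -1.44 - (17.11) = -18.55

8.0800 - 18.5500i


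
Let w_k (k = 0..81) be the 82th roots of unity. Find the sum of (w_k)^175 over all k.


The roots are w_k = w^k with w = e^(2*pi*i/82), and (w^k)^175 = (w^175)^k.
So S = 1 + u + u^2 + ... + u^(81) with u = w^175.
175 = 2*82 + 11, so 175 is not a multiple of 82: u = (w^82)^2 * w^11 = w^11 ≠ 1 (w is a primitive 82th root), while u^82 = (w^82)^175 = 1.
Geometric series: S = (1 - u^82)/(1 - u) = (1 - 1)/(1 - u) = 0

S = 0


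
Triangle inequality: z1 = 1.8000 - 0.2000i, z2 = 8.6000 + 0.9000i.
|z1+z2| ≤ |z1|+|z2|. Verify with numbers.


|z1| = sqrt(1.8^2 + (-0.2)^2) = sqrt(3.28) = 1.8111
|z2| = sqrt(8.6^2 + 0.9^2) = sqrt(74.77) = 8.6470
z1+z2 = 10.4000 + 0.7000i
|z1+z2| = sqrt(108.65) = 10.4235
|z1|+|z2| = 1.8111 + 8.6470 = 10.4581

|z1+z2| = 10.4235 ≤ |z1|+|z2| = 10.4581 (verified)


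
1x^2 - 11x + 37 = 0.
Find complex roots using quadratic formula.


disc = (-11)^2 - 4*1*37 = 121 - 148 = -27
sqrt(|disc|) = sqrt(27) = 5.1962
Real part = 11/(2*1) = 5.5000
Imag part = 5.1962/(2*1) = 2.5981

5.5000 ± 2.5981i


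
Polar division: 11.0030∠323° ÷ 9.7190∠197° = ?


r = 11.0030 / 9.7190 = 1.1321
theta = 323° - 197° = 126° = 126° (mod 360)

1.1321 cis(126°)


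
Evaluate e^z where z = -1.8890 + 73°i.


e^-1.8890 = 0.1512
cos(73°) = 0.2924
sin(73°) = 0.9563
Real = 0.1512*0.2924 = 0.0442
Imag = 0.1512*0.9563 = 0.1446

0.0442 + 0.1446i


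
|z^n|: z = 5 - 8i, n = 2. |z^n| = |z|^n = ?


|z| = sqrt(25+64) = sqrt(89) = 9.4340
|z^2| = |z|^2 = (sqrt(89))^2 = 89

|z^2| = 89


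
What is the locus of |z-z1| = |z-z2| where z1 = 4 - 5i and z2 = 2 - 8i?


Equal distances means the locus is the perpendicular bisector of z1 and z2.
Midpoint = ((4+2)/2, (-5+(-8))/2) = (3.0000, -6.5000)

Perpendicular bisector through (3.0000, -6.5000)


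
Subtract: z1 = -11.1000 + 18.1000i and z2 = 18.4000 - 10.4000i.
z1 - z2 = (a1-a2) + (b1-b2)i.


Real: -11.1 - 18.4 = -29.5
Imag: 18.1 + 10.4 = 28.5

-29.5000 + 28.5000i


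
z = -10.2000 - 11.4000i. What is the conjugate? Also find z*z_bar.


z_bar = -10.2000 + 11.4000i
z*z_bar = (-10.2)^2 + (-11.4)^2 = 104.04 + 129.96 = 234

z_bar = -10.2000 + 11.4000i, z*z_bar = 234


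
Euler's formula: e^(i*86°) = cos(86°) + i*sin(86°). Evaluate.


cos(86°) = 0.0698
sin(86°) = 0.9976

e^(i*86°) = 0.0698 + 0.9976i


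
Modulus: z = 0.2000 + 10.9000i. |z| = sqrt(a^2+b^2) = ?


|z| = sqrt(0.2^2 + 10.9^2) = sqrt(0.04 + 118.81) = sqrt(118.85) = 10.9018

|z| = 10.9018


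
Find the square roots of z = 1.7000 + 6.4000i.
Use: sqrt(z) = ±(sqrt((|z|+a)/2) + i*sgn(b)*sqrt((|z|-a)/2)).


|z| = sqrt(2.89+40.96) = 6.6219
sqrt((|z|+a)/2) = sqrt((6.6219+1.7)/2) = sqrt(4.1610) = 2.0398
sqrt((|z|-a)/2) = sqrt((6.6219-1.7)/2) = sqrt(2.4610) = 1.5687

±(2.0398 + 1.5687i) i.e. 2.0398 + 1.5687i and -2.0398 - 1.5687i


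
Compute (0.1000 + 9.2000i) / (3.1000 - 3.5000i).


Conjugate of z2 = 3.1000 + 3.5000i
Numerator: (0.1000 + 9.2000i)(3.1000 + 3.5000i) = -31.8900 + 28.8700i
Denominator: 3.1^2 + (-3.5)^2 = 21.86
Result = (-31.8900 + 28.8700i)/21.86

-1.4588 + 1.3207i


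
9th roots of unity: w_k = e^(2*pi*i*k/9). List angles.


The 9th roots of unity are cis(360k/9°) for k=0..8
Angle step = 360/9 = 40°
Primitive root: cis(40°)
Primitive root = 0.7660 + 0.6428i

9 roots at angles: 0°, 40°, 80°, 120°, 160°, 200°, 240°, 280°, 320°


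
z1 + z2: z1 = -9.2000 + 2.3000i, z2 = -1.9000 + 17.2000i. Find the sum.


Real: -9.2 - 1.9 = -11.1
Imag: 2.3 + 17.2 = 19.5

-11.1000 + 19.5000i


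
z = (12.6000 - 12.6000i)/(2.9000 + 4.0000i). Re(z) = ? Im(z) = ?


Multiply by conjugate: (12.6000 - 12.6000i)(2.9000 - 4.0000i) / (2.9^2 + 4^2)
Numerator real = 12.6*2.9 - (12.6)*4 = -13.86
Numerator imag = -12.6*2.9 - 12.6*4 = -86.94
Denominator = 24.41
Re(z) = -13.86/24.41 = -0.5678
Im(z) = -86.94/24.41 = -3.5617

Re(z) = -0.5678, Im(z) = -3.5617


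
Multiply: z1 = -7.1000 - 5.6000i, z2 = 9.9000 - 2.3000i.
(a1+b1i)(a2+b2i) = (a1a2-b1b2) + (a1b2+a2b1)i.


Real = -7.1*9.9 - (-5.6)*(-2.3) = -70.29 - 12.88 = -83.17
Imag = -7.1*(-2.3) + 9.9*(-5.6) = 16.33 - (55.44) = -39.11

-83.1700 - 39.1100i


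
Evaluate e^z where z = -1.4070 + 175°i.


e^-1.4070 = 0.24488
cos(175°) = -0.9962
sin(175°) = 0.08716
Real = 0.24488*(-0.9962) = -0.2439
Imag = 0.24488*0.08716 = 0.0213

-0.2439 + 0.0213i


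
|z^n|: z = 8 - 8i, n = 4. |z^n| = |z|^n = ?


|z| = sqrt(64+64) = sqrt(128) = 11.3137
|z^4| = |z|^4 = (sqrt(128))^4 = 128^2 = 16384

|z^4| = 16384


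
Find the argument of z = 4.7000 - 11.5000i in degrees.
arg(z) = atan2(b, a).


Re = 4.7, Im = -11.5
arg = atan2(-11.5, 4.7) = -67.7704 degrees

arg(z) = -67.7704 degrees


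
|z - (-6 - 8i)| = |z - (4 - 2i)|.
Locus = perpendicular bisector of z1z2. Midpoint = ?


Equal distances means the locus is the perpendicular bisector of z1 and z2.
Midpoint = ((-6+4)/2, (-8+(-2))/2) = (-1.0000, -5.0000)

Perpendicular bisector through (-1.0000, -5.0000)


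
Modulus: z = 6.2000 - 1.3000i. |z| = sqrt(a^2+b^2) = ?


|z| = sqrt(6.2^2 + (-1.3)^2) = sqrt(38.44 + 1.69) = sqrt(40.13) = 6.3348

|z| = 6.3348


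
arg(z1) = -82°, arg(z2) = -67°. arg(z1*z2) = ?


arg(z1*z2) = -82° - 67° = -149°
Normalized to (-180°, 180°]: -149°

-149°


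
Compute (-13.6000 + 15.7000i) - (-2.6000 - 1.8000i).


Real: -13.6 + 2.6 = -11
Imag: 15.7 + 1.8 = 17.5

-11.0000 + 17.5000i


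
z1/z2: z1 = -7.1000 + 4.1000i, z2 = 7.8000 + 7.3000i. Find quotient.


Conjugate of z2 = 7.8000 - 7.3000i
Numerator: (-7.1000 + 4.1000i)(7.8000 - 7.3000i) = -25.4500 + 83.8100i
Denominator: 7.8^2 + 7.3^2 = 114.13
Result = (-25.4500 + 83.8100i)/114.13

-0.2230 + 0.7343i


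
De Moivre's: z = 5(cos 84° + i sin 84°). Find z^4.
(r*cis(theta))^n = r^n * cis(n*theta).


r^4 = 5^4 = 625
n*theta = 4*84° = 336° = 336° (mod 360)
a = 625*cos(336°) = 570.9659
b = 625*sin(336°) = -254.2104

625 cis(336°) = 570.9659 - 254.2104i


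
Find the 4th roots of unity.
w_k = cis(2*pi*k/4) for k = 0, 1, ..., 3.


The 4th roots of unity are cis(360k/4°) for k=0..3
Angle step = 360/4 = 90°
Primitive root: cis(90°)
Primitive root = 0 + 1.0000i

4 roots at angles: 0°, 90°, 180°, 270°


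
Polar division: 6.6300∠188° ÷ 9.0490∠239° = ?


r = 6.6300 / 9.0490 = 0.7327
theta = 188° - 239° = -51° = 309° (mod 360)

0.7327 cis(309°)


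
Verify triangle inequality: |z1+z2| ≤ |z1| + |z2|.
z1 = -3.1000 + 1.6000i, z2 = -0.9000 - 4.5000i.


|z1| = sqrt((-3.1)^2 + 1.6^2) = sqrt(12.17) = 3.4886
|z2| = sqrt((-0.9)^2 + (-4.5)^2) = sqrt(21.06) = 4.5891
z1+z2 = -4.0000 - 2.9000i
|z1+z2| = sqrt(24.41) = 4.9406
|z1|+|z2| = 3.4886 + 4.5891 = 8.0777

|z1+z2| = 4.9406 ≤ |z1|+|z2| = 8.0777 (verified)
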